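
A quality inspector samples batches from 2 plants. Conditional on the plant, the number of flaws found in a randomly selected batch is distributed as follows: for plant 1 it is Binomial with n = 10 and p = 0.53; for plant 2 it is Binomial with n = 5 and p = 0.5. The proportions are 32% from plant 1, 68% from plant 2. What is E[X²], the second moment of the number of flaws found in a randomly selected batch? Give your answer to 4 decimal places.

14.8859

For each component E[X²] = Var + (mean)², giving 1: 30.581; 2: 7.5.
Overall E[X²] = 0.32·30.581 + 0.68·7.5 = 14.8859.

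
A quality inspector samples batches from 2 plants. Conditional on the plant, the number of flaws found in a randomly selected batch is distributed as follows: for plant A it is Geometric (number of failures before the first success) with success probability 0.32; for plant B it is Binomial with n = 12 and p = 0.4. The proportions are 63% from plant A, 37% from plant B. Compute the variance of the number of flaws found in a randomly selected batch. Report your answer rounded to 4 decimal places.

Per component, A: μ=2.125, E[X²]=11.1562; B: μ=4.8, E[X²]=25.92.
E[X] = 0.63·2.125 + 0.37·4.8 = 3.11475.
E[X²] = 0.63·11.1562 + 0.37·25.92 = 16.6188.
Var(X) = E[X²] − (E[X])² = 16.6188 − 9.70167 = 6.91717.

6.9172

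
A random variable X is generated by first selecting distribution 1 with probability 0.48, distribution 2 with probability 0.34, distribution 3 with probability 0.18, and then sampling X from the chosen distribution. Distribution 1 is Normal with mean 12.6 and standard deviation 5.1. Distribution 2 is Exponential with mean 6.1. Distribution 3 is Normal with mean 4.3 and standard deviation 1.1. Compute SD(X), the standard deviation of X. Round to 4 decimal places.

6.1967

Per component, 1: μ=12.6, E[X²]=184.77; 2: μ=6.1, E[X²]=74.42; 3: μ=4.3, E[X²]=19.7.
E[X] = 0.48·12.6 + 0.34·6.1 + 0.18·4.3 = 8.896.
E[X²] = 0.48·184.77 + 0.34·74.42 + 0.18·19.7 = 117.538.
Var(X) = E[X²] − (E[X])² = 117.538 − 79.1388 = 38.3996.
SD(X) = √38.3996 = 6.19674.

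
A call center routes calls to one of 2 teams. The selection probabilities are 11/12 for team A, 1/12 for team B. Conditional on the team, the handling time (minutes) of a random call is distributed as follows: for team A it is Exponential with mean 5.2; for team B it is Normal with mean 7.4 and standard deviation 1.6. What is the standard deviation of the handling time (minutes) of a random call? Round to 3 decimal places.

Per component, A: μ=5.2, E[X²]=54.08; B: μ=7.4, E[X²]=57.32.
E[X] = 0.916667·5.2 + 0.0833333·7.4 = 5.38333.
E[X²] = 0.916667·54.08 + 0.0833333·57.32 = 54.35.
Var(X) = E[X²] − (E[X])² = 54.35 − 28.9803 = 25.3697.
SD(X) = √25.3697 = 5.03684.

5.037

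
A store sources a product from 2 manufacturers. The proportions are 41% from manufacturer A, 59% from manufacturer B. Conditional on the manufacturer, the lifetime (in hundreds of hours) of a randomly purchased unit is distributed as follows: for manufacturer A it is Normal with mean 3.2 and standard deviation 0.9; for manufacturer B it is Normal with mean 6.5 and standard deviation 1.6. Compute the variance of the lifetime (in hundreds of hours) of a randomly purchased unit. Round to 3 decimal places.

Per component, A: μ=3.2, E[X²]=11.05; B: μ=6.5, E[X²]=44.81.
E[X] = 0.41·3.2 + 0.59·6.5 = 5.147.
E[X²] = 0.41·11.05 + 0.59·44.81 = 30.9684.
Var(X) = E[X²] − (E[X])² = 30.9684 − 26.4916 = 4.47679.

4.477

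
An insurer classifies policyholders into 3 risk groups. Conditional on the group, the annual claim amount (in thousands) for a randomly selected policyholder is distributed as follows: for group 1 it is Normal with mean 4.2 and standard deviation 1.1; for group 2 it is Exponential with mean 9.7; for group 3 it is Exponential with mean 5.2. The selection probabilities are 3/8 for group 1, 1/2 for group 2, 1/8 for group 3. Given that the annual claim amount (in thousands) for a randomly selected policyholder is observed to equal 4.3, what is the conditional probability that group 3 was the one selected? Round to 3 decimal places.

0.059

Likelihoods f(4.3 | ·): 1: 0.361179; 2: 0.0661768; 3: 0.084114.
Posterior ∝ prior × likelihood. Numerator for 3: 0.125·0.084114 = 0.0105143.
Normalizing constant: 0.375·0.361179 + 0.5·0.0661768 + 0.125·0.084114 = 0.179045.
P(3 | observation) = 0.0105143 / 0.179045 = 0.0587241.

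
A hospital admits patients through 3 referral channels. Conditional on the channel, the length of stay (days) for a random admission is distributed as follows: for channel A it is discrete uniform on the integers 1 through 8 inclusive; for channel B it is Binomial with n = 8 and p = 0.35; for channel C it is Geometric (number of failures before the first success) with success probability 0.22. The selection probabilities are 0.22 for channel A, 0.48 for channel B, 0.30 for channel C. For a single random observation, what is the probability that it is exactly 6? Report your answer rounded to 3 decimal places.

0.053

Conditional on each channel, P(X = 6): A: 0.125; B: 0.0217467; C: 0.0495439.
By total probability, P(X = 6) = 0.22·0.125 + 0.48·0.0217467 + 0.3·0.0495439 = 0.0528016.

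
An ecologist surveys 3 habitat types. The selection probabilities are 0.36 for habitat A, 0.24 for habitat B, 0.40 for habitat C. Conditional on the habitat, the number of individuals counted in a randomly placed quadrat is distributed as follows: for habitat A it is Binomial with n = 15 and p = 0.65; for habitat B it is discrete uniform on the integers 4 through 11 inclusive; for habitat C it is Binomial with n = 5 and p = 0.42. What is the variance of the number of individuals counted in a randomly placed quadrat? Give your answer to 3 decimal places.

14.640

Per component, A: μ=9.75, E[X²]=98.475; B: μ=7.5, E[X²]=61.5; C: μ=2.1, E[X²]=5.628.
E[X] = 0.36·9.75 + 0.24·7.5 + 0.4·2.1 = 6.15.
E[X²] = 0.36·98.475 + 0.24·61.5 + 0.4·5.628 = 52.4622.
Var(X) = E[X²] − (E[X])² = 52.4622 − 37.8225 = 14.6397.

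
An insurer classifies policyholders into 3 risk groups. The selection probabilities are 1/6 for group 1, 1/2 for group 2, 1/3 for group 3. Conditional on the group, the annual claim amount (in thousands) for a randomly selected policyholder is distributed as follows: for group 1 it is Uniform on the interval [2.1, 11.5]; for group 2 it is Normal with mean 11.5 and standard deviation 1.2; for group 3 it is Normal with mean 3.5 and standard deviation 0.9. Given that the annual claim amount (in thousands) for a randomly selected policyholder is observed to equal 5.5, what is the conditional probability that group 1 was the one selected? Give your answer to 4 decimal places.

0.5863

Likelihoods f(5.5 | ·): 1: 0.106383; 2: 1.23893e-06; 3: 0.0375263.
Posterior ∝ prior × likelihood. Numerator for 1: 0.166667·0.106383 = 0.0177305.
Normalizing constant: 0.166667·0.106383 + 0.5·1.23893e-06 + 0.333333·0.0375263 = 0.0302399.
P(1 | observation) = 0.0177305 / 0.0302399 = 0.586328.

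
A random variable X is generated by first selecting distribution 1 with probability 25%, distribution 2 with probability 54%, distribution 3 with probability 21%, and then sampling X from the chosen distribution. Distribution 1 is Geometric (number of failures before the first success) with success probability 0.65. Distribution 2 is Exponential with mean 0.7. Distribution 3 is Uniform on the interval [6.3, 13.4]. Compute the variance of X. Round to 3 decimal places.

Per component, 1: μ=0.538462, E[X²]=1.11834; 2: μ=0.7, E[X²]=0.98; 3: μ=9.85, E[X²]=101.223.
E[X] = 0.25·0.538462 + 0.54·0.7 + 0.21·9.85 = 2.58112.
E[X²] = 0.25·1.11834 + 0.54·0.98 + 0.21·101.223 = 22.0657.
Var(X) = E[X²] − (E[X])² = 22.0657 − 6.66216 = 15.4035.

15.404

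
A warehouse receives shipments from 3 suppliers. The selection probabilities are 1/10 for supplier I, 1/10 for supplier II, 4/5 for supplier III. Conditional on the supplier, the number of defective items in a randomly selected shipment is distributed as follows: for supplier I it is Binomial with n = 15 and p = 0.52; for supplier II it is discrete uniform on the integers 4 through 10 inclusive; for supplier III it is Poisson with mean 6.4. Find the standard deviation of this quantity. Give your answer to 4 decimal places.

Per component, I: μ=7.8, E[X²]=64.584; II: μ=7, E[X²]=53; III: μ=6.4, E[X²]=47.36.
E[X] = 0.1·7.8 + 0.1·7 + 0.8·6.4 = 6.6.
E[X²] = 0.1·64.584 + 0.1·53 + 0.8·47.36 = 49.6464.
Var(X) = E[X²] − (E[X])² = 49.6464 − 43.56 = 6.0864.
SD(X) = √6.0864 = 2.46706.

2.4671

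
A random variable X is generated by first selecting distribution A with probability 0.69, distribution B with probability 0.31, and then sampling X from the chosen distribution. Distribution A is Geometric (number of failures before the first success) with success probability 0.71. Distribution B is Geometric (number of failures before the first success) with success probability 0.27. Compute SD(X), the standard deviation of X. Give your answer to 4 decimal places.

Per component, A: μ=0.408451, E[X²]=0.742115; B: μ=2.7037, E[X²]=17.3237.
E[X] = 0.69·0.408451 + 0.31·2.7037 = 1.11998.
E[X²] = 0.69·0.742115 + 0.31·17.3237 = 5.88242.
Var(X) = E[X²] − (E[X])² = 5.88242 − 1.25435 = 4.62806.
SD(X) = √4.62806 = 2.15129.

2.1513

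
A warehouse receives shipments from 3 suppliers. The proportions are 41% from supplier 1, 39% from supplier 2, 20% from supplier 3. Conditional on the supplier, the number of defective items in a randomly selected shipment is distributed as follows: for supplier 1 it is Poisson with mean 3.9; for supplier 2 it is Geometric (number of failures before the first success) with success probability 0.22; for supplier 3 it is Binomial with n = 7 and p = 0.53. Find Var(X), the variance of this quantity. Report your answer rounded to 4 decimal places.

Per component, 1: μ=3.9, E[X²]=19.11; 2: μ=3.54545, E[X²]=28.686; 3: μ=3.71, E[X²]=15.5078.
E[X] = 0.41·3.9 + 0.39·3.54545 + 0.2·3.71 = 3.72373.
E[X²] = 0.41·19.11 + 0.39·28.686 + 0.2·15.5078 = 22.1242.
Var(X) = E[X²] − (E[X])² = 22.1242 − 13.8661 = 8.25804.

8.2580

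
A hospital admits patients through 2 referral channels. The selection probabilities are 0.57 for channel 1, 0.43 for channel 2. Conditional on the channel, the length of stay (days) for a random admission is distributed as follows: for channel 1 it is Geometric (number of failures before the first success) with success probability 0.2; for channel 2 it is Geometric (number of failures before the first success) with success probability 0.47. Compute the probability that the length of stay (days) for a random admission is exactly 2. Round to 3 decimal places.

Conditional on each channel, P(X = 2): 1: 0.128; 2: 0.132023.
By total probability, P(X = 2) = 0.57·0.128 + 0.43·0.132023 = 0.12973.

0.130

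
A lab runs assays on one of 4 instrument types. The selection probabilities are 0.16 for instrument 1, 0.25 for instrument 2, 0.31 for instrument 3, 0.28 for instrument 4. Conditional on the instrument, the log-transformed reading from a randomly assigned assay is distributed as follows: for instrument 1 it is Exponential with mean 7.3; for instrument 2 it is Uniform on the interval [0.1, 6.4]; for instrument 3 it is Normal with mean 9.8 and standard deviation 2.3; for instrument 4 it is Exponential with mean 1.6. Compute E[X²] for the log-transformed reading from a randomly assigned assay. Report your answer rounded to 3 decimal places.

53.366

For each component E[X²] = Var + (mean)², giving 1: 106.58; 2: 13.87; 3: 101.33; 4: 5.12.
Overall E[X²] = 0.16·106.58 + 0.25·13.87 + 0.31·101.33 + 0.28·5.12 = 53.3662.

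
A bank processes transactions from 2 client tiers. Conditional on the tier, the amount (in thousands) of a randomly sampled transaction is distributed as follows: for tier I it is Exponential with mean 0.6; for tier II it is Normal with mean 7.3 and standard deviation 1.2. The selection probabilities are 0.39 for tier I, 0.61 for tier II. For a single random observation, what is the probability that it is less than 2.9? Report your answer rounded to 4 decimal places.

0.3870

Conditional on each tier, P(X < 2.9): I: 0.99204; II: 0.000122866.
By total probability, P(X < 2.9) = 0.39·0.99204 + 0.61·0.000122866 = 0.386971.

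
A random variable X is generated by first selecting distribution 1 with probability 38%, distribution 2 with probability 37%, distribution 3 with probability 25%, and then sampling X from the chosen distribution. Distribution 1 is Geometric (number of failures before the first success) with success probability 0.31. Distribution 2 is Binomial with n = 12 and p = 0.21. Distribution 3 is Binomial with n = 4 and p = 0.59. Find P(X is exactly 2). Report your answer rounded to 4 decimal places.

0.2458

Conditional on each component, P(X = 2): 1: 0.147591; 2: 0.275584; 3: 0.351094.
By total probability, P(X = 2) = 0.38·0.147591 + 0.37·0.275584 + 0.25·0.351094 = 0.245824.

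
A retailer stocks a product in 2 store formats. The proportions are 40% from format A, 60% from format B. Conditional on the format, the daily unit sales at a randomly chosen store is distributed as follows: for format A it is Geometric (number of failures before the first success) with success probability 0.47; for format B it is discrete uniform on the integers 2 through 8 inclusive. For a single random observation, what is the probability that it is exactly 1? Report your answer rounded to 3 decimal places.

Conditional on each format, P(X = 1): A: 0.2491; B: 0.
By total probability, P(X = 1) = 0.4·0.2491 + 0.6·0 = 0.09964.

0.100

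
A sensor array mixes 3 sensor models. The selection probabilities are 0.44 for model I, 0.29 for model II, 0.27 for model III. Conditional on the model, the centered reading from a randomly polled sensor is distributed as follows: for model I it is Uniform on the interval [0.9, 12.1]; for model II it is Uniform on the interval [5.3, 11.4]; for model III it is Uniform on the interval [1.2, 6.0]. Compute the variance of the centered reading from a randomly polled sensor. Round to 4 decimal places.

Per component, I: μ=6.5, E[X²]=52.7033; II: μ=8.35, E[X²]=72.8233; III: μ=3.6, E[X²]=14.88.
E[X] = 0.44·6.5 + 0.29·8.35 + 0.27·3.6 = 6.2535.
E[X²] = 0.44·52.7033 + 0.29·72.8233 + 0.27·14.88 = 48.3258.
Var(X) = E[X²] − (E[X])² = 48.3258 − 39.1063 = 9.21957.

9.2196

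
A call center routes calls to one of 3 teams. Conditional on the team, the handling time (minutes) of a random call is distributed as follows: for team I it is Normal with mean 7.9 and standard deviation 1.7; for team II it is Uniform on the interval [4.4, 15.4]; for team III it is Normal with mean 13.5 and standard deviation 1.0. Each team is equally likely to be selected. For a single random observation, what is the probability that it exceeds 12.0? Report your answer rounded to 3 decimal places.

0.417

Conditional on each team, P(X > 12.0): I: 0.00793776; II: 0.309091; III: 0.933193.
By total probability, P(X > 12.0) = 0.333333·0.00793776 + 0.333333·0.309091 + 0.333333·0.933193 = 0.41674.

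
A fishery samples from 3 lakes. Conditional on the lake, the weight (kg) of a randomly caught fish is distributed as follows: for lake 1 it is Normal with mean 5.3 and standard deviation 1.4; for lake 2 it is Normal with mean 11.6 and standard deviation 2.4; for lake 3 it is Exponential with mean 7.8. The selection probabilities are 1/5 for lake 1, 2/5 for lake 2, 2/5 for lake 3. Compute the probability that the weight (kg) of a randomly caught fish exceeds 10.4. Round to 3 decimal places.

Conditional on each lake, P(X > 10.4): 1: 0.000134814; 2: 0.691462; 3: 0.263597.
By total probability, P(X > 10.4) = 0.2·0.000134814 + 0.4·0.691462 + 0.4·0.263597 = 0.382051.

0.382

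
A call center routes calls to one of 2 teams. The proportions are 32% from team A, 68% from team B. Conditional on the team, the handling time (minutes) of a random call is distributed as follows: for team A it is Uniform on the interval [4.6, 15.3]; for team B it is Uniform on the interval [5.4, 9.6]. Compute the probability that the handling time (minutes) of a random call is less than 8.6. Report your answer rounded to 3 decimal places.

0.638

Conditional on each team, P(X < 8.6): A: 0.373832; B: 0.761905.
By total probability, P(X < 8.6) = 0.32·0.373832 + 0.68·0.761905 = 0.637721.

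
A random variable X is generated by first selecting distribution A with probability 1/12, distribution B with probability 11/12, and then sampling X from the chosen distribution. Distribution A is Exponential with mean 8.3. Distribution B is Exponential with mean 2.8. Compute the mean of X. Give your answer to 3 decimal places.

3.258

Component means — A: 8.3; B: 2.8.
E[X] = 0.0833333·8.3 + 0.916667·2.8 = 3.25833.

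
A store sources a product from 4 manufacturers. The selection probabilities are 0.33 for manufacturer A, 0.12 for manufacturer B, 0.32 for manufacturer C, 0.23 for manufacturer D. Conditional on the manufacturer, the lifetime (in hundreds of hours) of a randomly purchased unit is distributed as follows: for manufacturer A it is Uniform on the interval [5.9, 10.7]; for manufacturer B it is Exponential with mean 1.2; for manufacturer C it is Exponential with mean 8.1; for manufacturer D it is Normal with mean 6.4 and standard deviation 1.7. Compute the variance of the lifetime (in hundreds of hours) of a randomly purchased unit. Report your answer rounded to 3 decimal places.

Per component, A: μ=8.3, E[X²]=70.81; B: μ=1.2, E[X²]=2.88; C: μ=8.1, E[X²]=131.22; D: μ=6.4, E[X²]=43.85.
E[X] = 0.33·8.3 + 0.12·1.2 + 0.32·8.1 + 0.23·6.4 = 6.947.
E[X²] = 0.33·70.81 + 0.12·2.88 + 0.32·131.22 + 0.23·43.85 = 75.7888.
Var(X) = E[X²] − (E[X])² = 75.7888 − 48.2608 = 27.528.

27.528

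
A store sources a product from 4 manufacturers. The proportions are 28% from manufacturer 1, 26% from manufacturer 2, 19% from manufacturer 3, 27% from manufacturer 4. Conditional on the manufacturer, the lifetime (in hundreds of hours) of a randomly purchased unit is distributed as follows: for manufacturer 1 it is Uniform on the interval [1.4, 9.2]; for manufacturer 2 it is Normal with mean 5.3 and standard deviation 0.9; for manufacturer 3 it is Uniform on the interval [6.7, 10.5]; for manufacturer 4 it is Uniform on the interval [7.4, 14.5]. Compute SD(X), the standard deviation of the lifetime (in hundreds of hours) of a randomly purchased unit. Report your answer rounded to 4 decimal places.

3.0080

Per component, 1: μ=5.3, E[X²]=33.16; 2: μ=5.3, E[X²]=28.9; 3: μ=8.6, E[X²]=75.1633; 4: μ=10.95, E[X²]=124.103.
E[X] = 0.28·5.3 + 0.26·5.3 + 0.19·8.6 + 0.27·10.95 = 7.4525.
E[X²] = 0.28·33.16 + 0.26·28.9 + 0.19·75.1633 + 0.27·124.103 = 64.5877.
Var(X) = E[X²] − (E[X])² = 64.5877 − 55.5398 = 9.04798.
SD(X) = √9.04798 = 3.00799.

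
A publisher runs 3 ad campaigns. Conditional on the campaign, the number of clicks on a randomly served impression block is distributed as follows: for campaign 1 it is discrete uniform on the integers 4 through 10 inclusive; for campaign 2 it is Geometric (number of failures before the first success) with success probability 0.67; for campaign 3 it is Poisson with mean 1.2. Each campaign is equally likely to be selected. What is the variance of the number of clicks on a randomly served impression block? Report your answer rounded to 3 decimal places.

10.477

Per component, 1: μ=7, E[X²]=53; 2: μ=0.492537, E[X²]=0.977723; 3: μ=1.2, E[X²]=2.64.
E[X] = 0.333333·7 + 0.333333·0.492537 + 0.333333·1.2 = 2.89751.
E[X²] = 0.333333·53 + 0.333333·0.977723 + 0.333333·2.64 = 18.8726.
Var(X) = E[X²] − (E[X])² = 18.8726 − 8.39558 = 10.477.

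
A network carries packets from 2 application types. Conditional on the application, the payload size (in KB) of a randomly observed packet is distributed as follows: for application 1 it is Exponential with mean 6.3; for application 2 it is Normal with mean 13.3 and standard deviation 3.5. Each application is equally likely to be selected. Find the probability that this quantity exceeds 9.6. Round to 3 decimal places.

0.536

Conditional on each application, P(X > 9.6): 1: 0.21788; 2: 0.854777.
By total probability, P(X > 9.6) = 0.5·0.21788 + 0.5·0.854777 = 0.536329.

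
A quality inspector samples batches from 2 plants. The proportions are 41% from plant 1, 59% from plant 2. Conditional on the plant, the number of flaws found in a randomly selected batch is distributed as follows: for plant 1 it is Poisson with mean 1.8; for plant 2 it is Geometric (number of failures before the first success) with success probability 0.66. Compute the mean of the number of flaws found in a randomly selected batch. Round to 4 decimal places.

1.0419

Component means — 1: 1.8; 2: 0.515152.
E[X] = 0.41·1.8 + 0.59·0.515152 = 1.04194.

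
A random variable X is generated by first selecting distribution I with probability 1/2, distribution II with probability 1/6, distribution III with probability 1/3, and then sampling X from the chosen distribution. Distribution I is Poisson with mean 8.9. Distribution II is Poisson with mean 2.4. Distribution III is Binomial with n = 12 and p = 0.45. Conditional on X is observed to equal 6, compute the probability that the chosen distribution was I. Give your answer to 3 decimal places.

Likelihoods P(X=6 | ·): I: 0.0941427; II: 0.0240784; III: 0.212385.
Posterior ∝ prior × likelihood. Numerator for I: 0.5·0.0941427 = 0.0470714.
Normalizing constant: 0.5·0.0941427 + 0.166667·0.0240784 + 0.333333·0.212385 = 0.121879.
P(I | observation) = 0.0470714 / 0.121879 = 0.386213.

0.386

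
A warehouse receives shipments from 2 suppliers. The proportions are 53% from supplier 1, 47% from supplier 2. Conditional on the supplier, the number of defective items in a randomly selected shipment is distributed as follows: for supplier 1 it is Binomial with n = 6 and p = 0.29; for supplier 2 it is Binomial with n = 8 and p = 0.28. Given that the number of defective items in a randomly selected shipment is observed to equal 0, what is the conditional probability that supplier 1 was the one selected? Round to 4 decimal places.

0.6667

Likelihoods P(X=0 | ·): 1: 0.1281; 2: 0.0722204.
Posterior ∝ prior × likelihood. Numerator for 1: 0.53·0.1281 = 0.0678932.
Normalizing constant: 0.53·0.1281 + 0.47·0.0722204 = 0.101837.
P(1 | observation) = 0.0678932 / 0.101837 = 0.666686.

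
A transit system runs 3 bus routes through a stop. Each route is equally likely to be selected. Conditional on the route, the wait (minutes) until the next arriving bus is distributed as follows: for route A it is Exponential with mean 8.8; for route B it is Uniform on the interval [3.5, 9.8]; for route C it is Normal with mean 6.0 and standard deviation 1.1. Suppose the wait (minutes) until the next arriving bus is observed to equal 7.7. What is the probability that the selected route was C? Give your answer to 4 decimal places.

Likelihoods f(7.7 | ·): A: 0.0473707; B: 0.15873; C: 0.109869.
Posterior ∝ prior × likelihood. Numerator for C: 0.333333·0.109869 = 0.0366231.
Normalizing constant: 0.333333·0.0473707 + 0.333333·0.15873 + 0.333333·0.109869 = 0.105323.
P(C | observation) = 0.0366231 / 0.105323 = 0.347721.

0.3477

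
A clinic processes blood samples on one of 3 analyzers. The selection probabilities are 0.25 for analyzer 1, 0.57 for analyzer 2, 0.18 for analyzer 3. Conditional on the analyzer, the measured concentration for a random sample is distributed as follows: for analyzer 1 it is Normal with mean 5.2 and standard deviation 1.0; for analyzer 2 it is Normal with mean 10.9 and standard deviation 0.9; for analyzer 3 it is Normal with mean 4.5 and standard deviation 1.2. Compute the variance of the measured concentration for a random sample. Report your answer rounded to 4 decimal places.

9.8253

Per component, 1: μ=5.2, E[X²]=28.04; 2: μ=10.9, E[X²]=119.62; 3: μ=4.5, E[X²]=21.69.
E[X] = 0.25·5.2 + 0.57·10.9 + 0.18·4.5 = 8.323.
E[X²] = 0.25·28.04 + 0.57·119.62 + 0.18·21.69 = 79.0976.
Var(X) = E[X²] − (E[X])² = 79.0976 − 69.2723 = 9.82527.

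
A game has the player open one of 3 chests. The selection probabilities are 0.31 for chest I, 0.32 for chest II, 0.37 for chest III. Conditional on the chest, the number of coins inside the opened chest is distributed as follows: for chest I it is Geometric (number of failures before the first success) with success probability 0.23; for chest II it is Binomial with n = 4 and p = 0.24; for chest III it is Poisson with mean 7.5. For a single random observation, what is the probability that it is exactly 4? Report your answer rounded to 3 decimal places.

Conditional on each chest, P(X = 4): I: 0.080852; II: 0.00331776; III: 0.0729164.
By total probability, P(X = 4) = 0.31·0.080852 + 0.32·0.00331776 + 0.37·0.0729164 = 0.0531049.

0.053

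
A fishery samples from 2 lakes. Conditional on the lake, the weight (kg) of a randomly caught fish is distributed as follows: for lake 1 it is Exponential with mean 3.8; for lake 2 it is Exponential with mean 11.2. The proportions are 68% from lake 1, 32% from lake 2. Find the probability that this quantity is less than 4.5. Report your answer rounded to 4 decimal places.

Conditional on each lake, P(X < 4.5): 1: 0.694012; 2: 0.330876.
By total probability, P(X < 4.5) = 0.68·0.694012 + 0.32·0.330876 = 0.577809.

0.5778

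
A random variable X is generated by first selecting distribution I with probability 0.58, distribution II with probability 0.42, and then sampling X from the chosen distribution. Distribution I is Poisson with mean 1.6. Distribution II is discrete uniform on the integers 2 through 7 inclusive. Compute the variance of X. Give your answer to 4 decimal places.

Per component, I: μ=1.6, E[X²]=4.16; II: μ=4.5, E[X²]=23.1667.
E[X] = 0.58·1.6 + 0.42·4.5 = 2.818.
E[X²] = 0.58·4.16 + 0.42·23.1667 = 12.1428.
Var(X) = E[X²] − (E[X])² = 12.1428 − 7.94112 = 4.20168.

4.2017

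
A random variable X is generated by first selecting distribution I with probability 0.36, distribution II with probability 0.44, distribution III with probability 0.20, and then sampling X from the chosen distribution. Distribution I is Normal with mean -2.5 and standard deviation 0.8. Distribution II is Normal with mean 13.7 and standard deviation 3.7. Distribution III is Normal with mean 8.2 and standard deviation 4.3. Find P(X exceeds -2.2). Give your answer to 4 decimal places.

0.7658

Conditional on each component, P(X > -2.2): I: 0.35383; II: 0.999991; III: 0.99221.
By total probability, P(X > -2.2) = 0.36·0.35383 + 0.44·0.999991 + 0.2·0.99221 = 0.765817.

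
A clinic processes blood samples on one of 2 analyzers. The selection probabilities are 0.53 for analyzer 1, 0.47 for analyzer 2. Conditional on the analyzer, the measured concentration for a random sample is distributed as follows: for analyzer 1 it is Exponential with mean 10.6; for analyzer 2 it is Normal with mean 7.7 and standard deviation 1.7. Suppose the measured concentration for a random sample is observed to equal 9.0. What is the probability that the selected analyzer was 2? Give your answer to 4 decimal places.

0.7938

Likelihoods f(9.0 | ·): 1: 0.0403602; 2: 0.175178.
Posterior ∝ prior × likelihood. Numerator for 2: 0.47·0.175178 = 0.0823335.
Normalizing constant: 0.53·0.0403602 + 0.47·0.175178 = 0.103724.
P(2 | observation) = 0.0823335 / 0.103724 = 0.793772.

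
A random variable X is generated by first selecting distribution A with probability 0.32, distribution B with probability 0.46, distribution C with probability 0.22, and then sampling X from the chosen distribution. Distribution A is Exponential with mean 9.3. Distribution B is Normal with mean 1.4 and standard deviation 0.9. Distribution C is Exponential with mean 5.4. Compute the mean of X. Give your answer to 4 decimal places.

Component means — A: 9.3; B: 1.4; C: 5.4.
E[X] = 0.32·9.3 + 0.46·1.4 + 0.22·5.4 = 4.808.

4.8080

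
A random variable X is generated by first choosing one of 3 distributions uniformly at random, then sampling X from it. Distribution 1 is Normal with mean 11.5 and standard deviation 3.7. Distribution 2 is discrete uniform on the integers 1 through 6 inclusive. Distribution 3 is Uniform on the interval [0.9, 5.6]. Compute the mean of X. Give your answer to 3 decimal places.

Component means — 1: 11.5; 2: 3.5; 3: 3.25.
E[X] = 0.333333·11.5 + 0.333333·3.5 + 0.333333·3.25 = 6.08333.

6.083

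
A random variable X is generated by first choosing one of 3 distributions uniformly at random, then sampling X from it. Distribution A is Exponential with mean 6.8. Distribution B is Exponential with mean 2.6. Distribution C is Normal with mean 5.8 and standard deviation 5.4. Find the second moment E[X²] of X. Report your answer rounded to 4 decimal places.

For each component E[X²] = Var + (mean)², giving A: 92.48; B: 13.52; C: 62.8.
Overall E[X²] = 0.333333·92.48 + 0.333333·13.52 + 0.333333·62.8 = 56.2667.

56.2667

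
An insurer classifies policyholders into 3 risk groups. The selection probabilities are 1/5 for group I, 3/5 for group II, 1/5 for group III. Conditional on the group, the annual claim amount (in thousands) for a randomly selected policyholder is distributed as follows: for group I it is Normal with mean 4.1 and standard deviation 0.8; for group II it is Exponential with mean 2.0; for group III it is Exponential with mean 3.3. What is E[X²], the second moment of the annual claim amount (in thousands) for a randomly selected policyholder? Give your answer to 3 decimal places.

For each component E[X²] = Var + (mean)², giving I: 17.45; II: 8; III: 21.78.
Overall E[X²] = 0.2·17.45 + 0.6·8 + 0.2·21.78 = 12.646.

12.646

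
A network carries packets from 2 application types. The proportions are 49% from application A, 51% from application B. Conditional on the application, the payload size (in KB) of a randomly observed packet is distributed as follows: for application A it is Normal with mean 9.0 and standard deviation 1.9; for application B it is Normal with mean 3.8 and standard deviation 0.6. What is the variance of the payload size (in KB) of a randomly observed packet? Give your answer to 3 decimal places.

Per component, A: μ=9, E[X²]=84.61; B: μ=3.8, E[X²]=14.8.
E[X] = 0.49·9 + 0.51·3.8 = 6.348.
E[X²] = 0.49·84.61 + 0.51·14.8 = 49.0069.
Var(X) = E[X²] − (E[X])² = 49.0069 − 40.2971 = 8.7098.

8.710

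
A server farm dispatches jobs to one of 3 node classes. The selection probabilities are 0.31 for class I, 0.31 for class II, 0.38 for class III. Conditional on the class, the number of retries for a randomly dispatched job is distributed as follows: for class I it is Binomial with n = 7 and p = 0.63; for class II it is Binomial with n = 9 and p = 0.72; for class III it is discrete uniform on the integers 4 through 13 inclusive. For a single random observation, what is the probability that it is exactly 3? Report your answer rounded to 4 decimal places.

Conditional on each class, P(X = 3): I: 0.16402; II: 0.0151086; III: 0.
By total probability, P(X = 3) = 0.31·0.16402 + 0.31·0.0151086 + 0.38·0 = 0.0555298.

0.0555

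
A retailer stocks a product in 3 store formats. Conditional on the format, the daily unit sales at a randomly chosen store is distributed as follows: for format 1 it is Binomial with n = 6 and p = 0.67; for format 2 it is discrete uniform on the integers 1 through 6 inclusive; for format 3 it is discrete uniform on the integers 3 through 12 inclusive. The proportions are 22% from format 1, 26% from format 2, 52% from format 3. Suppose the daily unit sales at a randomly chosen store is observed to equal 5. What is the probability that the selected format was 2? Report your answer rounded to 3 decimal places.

Likelihoods P(X=5 | ·): 1: 0.267325; 2: 0.166667; 3: 0.1.
Posterior ∝ prior × likelihood. Numerator for 2: 0.26·0.166667 = 0.0433333.
Normalizing constant: 0.22·0.267325 + 0.26·0.166667 + 0.52·0.1 = 0.154145.
P(2 | observation) = 0.0433333 / 0.154145 = 0.281121.

0.281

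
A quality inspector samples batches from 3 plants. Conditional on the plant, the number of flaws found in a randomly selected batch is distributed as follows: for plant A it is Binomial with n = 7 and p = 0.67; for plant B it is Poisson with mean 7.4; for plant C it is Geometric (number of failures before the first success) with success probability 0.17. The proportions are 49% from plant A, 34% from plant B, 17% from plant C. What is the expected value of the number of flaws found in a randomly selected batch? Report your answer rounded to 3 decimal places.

Component means — A: 4.69; B: 7.4; C: 4.88235.
E[X] = 0.49·4.69 + 0.34·7.4 + 0.17·4.88235 = 5.6441.

5.644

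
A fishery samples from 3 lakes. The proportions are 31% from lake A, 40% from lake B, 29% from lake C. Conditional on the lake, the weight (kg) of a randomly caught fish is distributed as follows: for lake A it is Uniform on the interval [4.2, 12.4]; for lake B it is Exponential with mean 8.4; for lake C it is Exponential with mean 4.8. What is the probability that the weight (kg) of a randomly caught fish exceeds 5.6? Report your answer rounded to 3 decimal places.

Conditional on each lake, P(X > 5.6): A: 0.829268; B: 0.513417; C: 0.311403.
By total probability, P(X > 5.6) = 0.31·0.829268 + 0.4·0.513417 + 0.29·0.311403 = 0.552747.

0.553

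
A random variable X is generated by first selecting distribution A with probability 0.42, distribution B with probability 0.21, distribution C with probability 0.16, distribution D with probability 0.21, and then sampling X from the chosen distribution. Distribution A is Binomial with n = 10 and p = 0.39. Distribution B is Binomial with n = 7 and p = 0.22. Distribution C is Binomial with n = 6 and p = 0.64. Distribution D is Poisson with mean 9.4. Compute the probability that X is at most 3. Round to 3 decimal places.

Conditional on each component, P(X ≤ 3): A: 0.407664; B: 0.953863; C: 0.373203; D: 0.0159666.
By total probability, P(X ≤ 3) = 0.42·0.407664 + 0.21·0.953863 + 0.16·0.373203 + 0.21·0.0159666 = 0.434596.

0.435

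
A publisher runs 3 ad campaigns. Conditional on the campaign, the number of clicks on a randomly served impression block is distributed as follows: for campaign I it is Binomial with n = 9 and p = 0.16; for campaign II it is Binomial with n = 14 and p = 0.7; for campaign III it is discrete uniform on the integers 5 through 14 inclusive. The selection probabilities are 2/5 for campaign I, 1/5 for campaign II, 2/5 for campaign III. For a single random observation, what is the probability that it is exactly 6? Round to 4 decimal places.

0.0450

Conditional on each campaign, P(X = 6): I: 0.00083529; II: 0.02318; III: 0.1.
By total probability, P(X = 6) = 0.4·0.00083529 + 0.2·0.02318 + 0.4·0.1 = 0.0449701.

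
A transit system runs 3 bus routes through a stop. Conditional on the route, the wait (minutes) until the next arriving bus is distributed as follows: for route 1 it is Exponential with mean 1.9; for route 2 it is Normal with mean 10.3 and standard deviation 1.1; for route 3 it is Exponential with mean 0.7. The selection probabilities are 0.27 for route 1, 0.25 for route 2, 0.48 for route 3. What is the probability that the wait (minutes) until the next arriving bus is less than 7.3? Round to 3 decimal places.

Conditional on each route, P(X < 7.3): 1: 0.978552; 2: 0.00319301; 3: 0.99997.
By total probability, P(X < 7.3) = 0.27·0.978552 + 0.25·0.00319301 + 0.48·0.99997 = 0.744993.

0.745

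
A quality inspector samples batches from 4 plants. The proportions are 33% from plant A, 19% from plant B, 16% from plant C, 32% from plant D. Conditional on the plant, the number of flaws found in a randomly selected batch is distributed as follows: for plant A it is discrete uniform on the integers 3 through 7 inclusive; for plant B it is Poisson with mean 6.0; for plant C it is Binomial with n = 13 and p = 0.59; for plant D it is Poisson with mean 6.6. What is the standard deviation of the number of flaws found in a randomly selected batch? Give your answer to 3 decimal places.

2.300

Per component, A: μ=5, E[X²]=27; B: μ=6, E[X²]=42; C: μ=7.67, E[X²]=61.9736; D: μ=6.6, E[X²]=50.16.
E[X] = 0.33·5 + 0.19·6 + 0.16·7.67 + 0.32·6.6 = 6.1292.
E[X²] = 0.33·27 + 0.19·42 + 0.16·61.9736 + 0.32·50.16 = 42.857.
Var(X) = E[X²] − (E[X])² = 42.857 − 37.5671 = 5.28988.
SD(X) = √5.28988 = 2.29997.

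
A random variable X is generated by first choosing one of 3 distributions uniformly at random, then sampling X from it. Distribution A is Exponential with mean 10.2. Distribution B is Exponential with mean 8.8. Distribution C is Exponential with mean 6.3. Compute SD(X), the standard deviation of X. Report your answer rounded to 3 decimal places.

8.736

Per component, A: μ=10.2, E[X²]=208.08; B: μ=8.8, E[X²]=154.88; C: μ=6.3, E[X²]=79.38.
E[X] = 0.333333·10.2 + 0.333333·8.8 + 0.333333·6.3 = 8.43333.
E[X²] = 0.333333·208.08 + 0.333333·154.88 + 0.333333·79.38 = 147.447.
Var(X) = E[X²] − (E[X])² = 147.447 − 71.1211 = 76.3256.
SD(X) = √76.3256 = 8.73645.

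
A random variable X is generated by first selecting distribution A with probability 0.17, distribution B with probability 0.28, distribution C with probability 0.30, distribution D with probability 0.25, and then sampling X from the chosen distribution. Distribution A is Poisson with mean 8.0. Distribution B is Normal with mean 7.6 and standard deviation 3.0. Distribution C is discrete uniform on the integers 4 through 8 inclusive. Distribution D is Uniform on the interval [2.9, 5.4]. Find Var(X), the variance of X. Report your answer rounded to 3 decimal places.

Per component, A: μ=8, E[X²]=72; B: μ=7.6, E[X²]=66.76; C: μ=6, E[X²]=38; D: μ=4.15, E[X²]=17.7433.
E[X] = 0.17·8 + 0.28·7.6 + 0.3·6 + 0.25·4.15 = 6.3255.
E[X²] = 0.17·72 + 0.28·66.76 + 0.3·38 + 0.25·17.7433 = 46.7686.
Var(X) = E[X²] − (E[X])² = 46.7686 − 40.012 = 6.75668.

6.757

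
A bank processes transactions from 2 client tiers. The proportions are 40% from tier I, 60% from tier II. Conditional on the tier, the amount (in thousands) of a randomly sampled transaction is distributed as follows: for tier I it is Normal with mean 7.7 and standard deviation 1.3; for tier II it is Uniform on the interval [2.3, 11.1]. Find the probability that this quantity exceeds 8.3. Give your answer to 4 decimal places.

0.3198

Conditional on each tier, P(X > 8.3): I: 0.322206; II: 0.318182.
By total probability, P(X > 8.3) = 0.4·0.322206 + 0.6·0.318182 = 0.319792.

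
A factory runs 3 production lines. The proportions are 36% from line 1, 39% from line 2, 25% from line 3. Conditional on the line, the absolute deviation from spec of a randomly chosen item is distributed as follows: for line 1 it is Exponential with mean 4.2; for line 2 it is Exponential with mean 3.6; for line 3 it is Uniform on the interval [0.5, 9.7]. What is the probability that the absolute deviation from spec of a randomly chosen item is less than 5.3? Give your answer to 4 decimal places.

0.6890

Conditional on each line, P(X < 5.3): 1: 0.716886; 2: 0.770585; 3: 0.521739.
By total probability, P(X < 5.3) = 0.36·0.716886 + 0.39·0.770585 + 0.25·0.521739 = 0.689042.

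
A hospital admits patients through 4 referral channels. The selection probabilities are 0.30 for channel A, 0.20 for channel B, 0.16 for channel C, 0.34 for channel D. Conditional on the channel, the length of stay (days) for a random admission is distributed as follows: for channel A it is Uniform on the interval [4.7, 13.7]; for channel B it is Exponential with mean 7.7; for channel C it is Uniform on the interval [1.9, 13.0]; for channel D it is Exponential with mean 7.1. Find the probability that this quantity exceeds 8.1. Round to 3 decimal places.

0.436

Conditional on each channel, P(X > 8.1): A: 0.622222; B: 0.349257; C: 0.441441; D: 0.319549.
By total probability, P(X > 8.1) = 0.3·0.622222 + 0.2·0.349257 + 0.16·0.441441 + 0.34·0.319549 = 0.435795.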